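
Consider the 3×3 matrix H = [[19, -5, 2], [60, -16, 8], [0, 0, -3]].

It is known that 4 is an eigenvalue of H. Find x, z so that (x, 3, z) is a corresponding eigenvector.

1, 0

We need (H - 4I)v = 0.
H - 4I = [[15, -5, 2], [60, -20, 8], [0, 0, -7]].
Row 1: (15)·x + (-5)·3 + (2)·z = 0
Row 2: (60)·x + (-20)·3 + (8)·z = 0
Row 3: (0)·x + (0)·3 + (-7)·z = 0
Solving gives x = 1, z = 0.
Check: H·(1, 3, 0) = (4, 12, 0) = 4·(1, 3, 0).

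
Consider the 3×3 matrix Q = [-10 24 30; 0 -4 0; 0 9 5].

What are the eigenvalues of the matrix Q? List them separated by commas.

The characteristic polynomial is p(lambda) = det(lambda·I - Q).
Expanding the 3×3 determinant: p(lambda) = lambda^3 + 9·lambda^2 - 30·lambda - 200.
Since p(-4) = 0, lambda = -4 is a root.
Factor out (lambda + 4): p(lambda) = (lambda + 4)·(lambda^2 + 5·lambda - 50).
The quadratic factors as (lambda + 10)·(lambda - 5).
Eigenvalues: -10, -4, 5.

-10, -4, 5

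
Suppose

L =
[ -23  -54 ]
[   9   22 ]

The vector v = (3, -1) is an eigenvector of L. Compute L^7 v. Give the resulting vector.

(-234375, 78125)

First find the eigenvalue: Lv = (-15, 5) = -5·(3, -1), so λ = -5.
Then L^7 v = λ^7·v = (-5)^7·(3, -1) = -78125·(3, -1) = (-234375, 78125).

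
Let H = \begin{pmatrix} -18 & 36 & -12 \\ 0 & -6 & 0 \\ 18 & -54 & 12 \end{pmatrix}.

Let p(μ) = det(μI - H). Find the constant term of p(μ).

p(μ) = μ^3 + 12μ^2 + 36μ.
The constant term is 0.

0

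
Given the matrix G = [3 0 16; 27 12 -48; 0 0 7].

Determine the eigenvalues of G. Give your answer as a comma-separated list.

Compute the characteristic polynomial p(λ) = det(λI - G).
Expanding along the first row, p(λ) = λ^3 - 22λ^2 + 141λ - 252.
Try λ = 7: p(7) = 0, so 7 is a root.
Dividing by (λ - 7) leaves λ^2 - 15λ + 36.
The quadratic factors as (λ - 3)·(λ - 12).
Eigenvalues: 3, 7, 12.

3, 7, 12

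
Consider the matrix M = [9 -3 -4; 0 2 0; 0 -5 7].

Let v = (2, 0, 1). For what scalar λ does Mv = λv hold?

7

Compute Mv: M·(2, 0, 1) = (14, 0, 7).
Since Mv = λv, compare component 1: 14 = λ·2, so λ = 7.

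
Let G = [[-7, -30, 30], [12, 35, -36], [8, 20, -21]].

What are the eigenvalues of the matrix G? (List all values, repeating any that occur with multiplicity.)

-1, 3, 5

Set up det(λI - G) = 0.
Expanding the 3×3 determinant: p(λ) = λ^3 - 7λ^2 + 7λ + 15.
Try λ = 3: p(3) = 0, so 3 is a root.
Factor out (λ - 3): p(λ) = (λ - 3)·(λ^2 - 4λ - 5).
The quadratic factors as (λ + 1)·(λ - 5).
Eigenvalues: -1, 3, 5.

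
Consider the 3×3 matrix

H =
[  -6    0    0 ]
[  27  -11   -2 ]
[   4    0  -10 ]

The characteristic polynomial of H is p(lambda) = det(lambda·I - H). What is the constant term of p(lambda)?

660

p(lambda) = lambda^3 + 27·lambda^2 + 236·lambda + 660.
The constant term is 660.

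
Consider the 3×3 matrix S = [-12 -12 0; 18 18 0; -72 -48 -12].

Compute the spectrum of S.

Compute the characteristic polynomial p(t) = det(tI - S).
Expanding along the first row, p(t) = t^3 + 6t^2 - 72t.
Since p(6) = 0, t = 6 is a root.
Dividing by (t - 6) leaves t^2 + 12t.
The quadratic factors as (t + 12)·t.
Eigenvalues: -12, 0, 6.

-12, 0, 6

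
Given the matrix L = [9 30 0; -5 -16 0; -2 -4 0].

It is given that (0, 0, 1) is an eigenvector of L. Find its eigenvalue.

0

Compute Lv: L·(0, 0, 1) = (0, 0, 0).
Since Lv = λv, compare component 3: 0 = λ·1, so λ = 0.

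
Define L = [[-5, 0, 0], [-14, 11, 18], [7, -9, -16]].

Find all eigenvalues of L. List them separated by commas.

The characteristic polynomial is p(r) = det(rI - L).
Expanding along the first row, p(r) = r^3 + 10r^2 + 11r - 70.
Try r = 2: p(2) = 0, so 2 is a root.
Dividing by (r - 2) leaves r^2 + 12r + 35.
The quadratic factors as (r + 7)·(r + 5).
Eigenvalues: -7, -5, 2.

-7, -5, 2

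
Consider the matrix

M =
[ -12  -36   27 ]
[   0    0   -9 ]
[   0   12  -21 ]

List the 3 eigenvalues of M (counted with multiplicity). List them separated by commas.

The characteristic polynomial is p(t) = det(tI - M).
Expanding along the first row, p(t) = t^3 + 33t^2 + 360t + 1296.
Rational-root test: t = -9 gives p(-9) = 0.
Dividing by (t + 9) leaves t^2 + 24t + 144.
The quadratic factor is (t + 12)^2.
Eigenvalues: -12, -12, -9.

-12, -12, -9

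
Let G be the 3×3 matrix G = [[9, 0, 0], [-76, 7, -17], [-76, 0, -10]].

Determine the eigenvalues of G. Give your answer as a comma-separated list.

-10, 7, 9

Compute the characteristic polynomial p(r) = det(rI - G).
Expanding the 3×3 determinant: p(r) = r^3 - 6r^2 - 97r + 630.
Since p(7) = 0, r = 7 is a root.
Factor out (r - 7): p(r) = (r - 7)·(r^2 + r - 90).
The quadratic factors as (r + 10)·(r - 9).
Eigenvalues: -10, 7, 9.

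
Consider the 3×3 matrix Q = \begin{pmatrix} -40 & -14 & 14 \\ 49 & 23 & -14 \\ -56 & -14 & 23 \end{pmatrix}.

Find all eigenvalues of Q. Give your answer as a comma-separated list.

Set up det(λI - Q) = 0.
Expanding the 3×3 determinant: p(λ) = λ^3 - 6λ^2 - 37λ + 90.
Since p(-5) = 0, λ = -5 is a root.
Factor out (λ + 5): p(λ) = (λ + 5)·(λ^2 - 11λ + 18).
The quadratic factors as (λ - 2)·(λ - 9).
Eigenvalues: -5, 2, 9.

-5, 2, 9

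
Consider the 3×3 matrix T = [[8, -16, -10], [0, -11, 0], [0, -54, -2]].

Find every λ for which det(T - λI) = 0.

Set up det(λI - T) = 0.
Cofactor expansion gives p(λ) = λ^3 + 5λ^2 - 82λ - 176.
Try λ = -2: p(-2) = 0, so -2 is a root.
Dividing by (λ + 2) leaves λ^2 + 3λ - 88.
The quadratic factors as (λ + 11)·(λ - 8).
Eigenvalues: -11, -2, 8.

-11, -2, 8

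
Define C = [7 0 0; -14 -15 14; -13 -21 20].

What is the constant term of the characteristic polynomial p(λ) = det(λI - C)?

p(0) = det(0·I − C) = det(−C) = (−1)^3·det(C).
det(C) = -42, so p(0) = 42.

42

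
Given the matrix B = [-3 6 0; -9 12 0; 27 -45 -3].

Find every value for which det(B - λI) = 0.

Compute the characteristic polynomial p(λ) = det(λI - B).
Expanding the 3×3 determinant: p(λ) = λ^3 - 6λ^2 - 9λ + 54.
Rational-root test: λ = 3 gives p(3) = 0.
Factor out (λ - 3): p(λ) = (λ - 3)·(λ^2 - 3λ - 18).
The quadratic factors as (λ + 3)·(λ - 6).
Eigenvalues: -3, 3, 6.

-3, 3, 6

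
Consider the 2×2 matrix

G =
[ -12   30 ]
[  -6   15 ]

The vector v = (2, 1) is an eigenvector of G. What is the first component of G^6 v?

1458

First find the eigenvalue: Gv = (6, 3) = 3·(2, 1), so λ = 3.
Then G^6 v = λ^6·v = 3^6·(2, 1) = 729·(2, 1) = (1458, 729).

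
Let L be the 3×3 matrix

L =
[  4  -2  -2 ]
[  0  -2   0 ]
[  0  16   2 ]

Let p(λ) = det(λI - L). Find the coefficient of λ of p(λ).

p(λ) = λ^3 - 4λ^2 - 4λ + 16.
The coefficient of λ is -4.

-4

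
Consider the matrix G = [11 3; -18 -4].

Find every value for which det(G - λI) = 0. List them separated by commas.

2, 5

det(G - tI) = (11 - t)(-4 - t) - (3)·(-18) = t^2 - 7t + 10.
This factors as (t - 2)·(t - 5) = 0.
Eigenvalues: 2, 5.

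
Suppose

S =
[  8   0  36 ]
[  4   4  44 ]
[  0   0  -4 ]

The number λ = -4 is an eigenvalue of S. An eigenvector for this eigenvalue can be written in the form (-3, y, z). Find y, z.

-4, 1

We need (S + 4I)v = 0.
S + 4I = [[12, 0, 36], [4, 8, 44], [0, 0, 0]].
Row 1: (12)·-3 + (0)·y + (36)·z = 0
Row 2: (4)·-3 + (8)·y + (44)·z = 0
Row 3: (0)·-3 + (0)·y + (0)·z = 0
Solving gives y = -4, z = 1.
Check: S·(-3, -4, 1) = (12, 16, -4) = -4·(-3, -4, 1).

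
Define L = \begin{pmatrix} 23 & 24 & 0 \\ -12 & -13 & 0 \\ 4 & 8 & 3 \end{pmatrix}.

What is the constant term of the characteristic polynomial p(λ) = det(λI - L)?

33

p(0) = det(0·I − L) = det(−L) = (−1)^3·det(L).
det(L) = -33, so p(0) = 33.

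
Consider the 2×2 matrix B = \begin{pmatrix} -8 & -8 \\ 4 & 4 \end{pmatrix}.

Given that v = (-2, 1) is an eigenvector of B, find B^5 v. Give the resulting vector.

First find the eigenvalue: Bv = (8, -4) = -4·(-2, 1), so λ = -4.
Then B^5 v = λ^5·v = (-4)^5·(-2, 1) = -1024·(-2, 1) = (2048, -1024).

(2048, -1024)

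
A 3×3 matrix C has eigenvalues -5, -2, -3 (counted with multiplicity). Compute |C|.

det(C) is the product of the eigenvalues: (-5) · (-2) · (-3) = -30.

-30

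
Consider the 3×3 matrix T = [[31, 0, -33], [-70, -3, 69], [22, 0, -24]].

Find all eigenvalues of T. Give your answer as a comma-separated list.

Compute the characteristic polynomial p(μ) = det(μI - T).
Cofactor expansion gives p(μ) = μ^3 - 4μ^2 - 39μ - 54.
Since p(-2) = 0, μ = -2 is a root.
Factor out (μ + 2): p(μ) = (μ + 2)·(μ^2 - 6μ - 27).
The quadratic factors as (μ + 3)·(μ - 9).
Eigenvalues: -3, -2, 9.

-3, -2, 9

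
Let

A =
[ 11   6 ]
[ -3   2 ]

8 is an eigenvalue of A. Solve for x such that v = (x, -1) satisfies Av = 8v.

We need (A - 8I)v = 0.
A - 8I = [[3, 6], [-3, -6]].
Row 1: (3)·x + (6)·-1 = 0
Row 2: (-3)·x + (-6)·-1 = 0
Solving gives x = 2.
Check: A·(2, -1) = (16, -8) = 8·(2, -1).

2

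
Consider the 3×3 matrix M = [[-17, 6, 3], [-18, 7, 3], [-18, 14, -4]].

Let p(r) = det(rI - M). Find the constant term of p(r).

p(r) = r^3 + 14r^2 + 41r - 56.
The constant term is -56.

-56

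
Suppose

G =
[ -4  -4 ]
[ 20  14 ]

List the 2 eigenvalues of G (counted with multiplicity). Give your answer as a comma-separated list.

det(G - rI) = (-4 - r)(14 - r) - (-4)·(20) = r^2 - 10r + 24.
This factors as (r - 4)·(r - 6) = 0.
Eigenvalues: 4, 6.

4, 6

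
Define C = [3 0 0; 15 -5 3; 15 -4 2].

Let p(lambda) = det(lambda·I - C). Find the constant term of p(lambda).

-6

p(lambda) = lambda^3 - 7·lambda - 6.
The constant term is -6.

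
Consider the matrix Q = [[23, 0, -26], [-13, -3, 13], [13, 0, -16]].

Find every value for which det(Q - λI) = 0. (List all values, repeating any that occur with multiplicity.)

Set up det(rI - Q) = 0.
Expanding the 3×3 determinant: p(r) = r^3 - 4r^2 - 51r - 90.
Rational-root test: r = -3 gives p(-3) = 0.
Factor out (r + 3): p(r) = (r + 3)·(r^2 - 7r - 30).
The quadratic factors as (r + 3)·(r - 10).
Eigenvalues: -3, -3, 10.

-3, -3, 10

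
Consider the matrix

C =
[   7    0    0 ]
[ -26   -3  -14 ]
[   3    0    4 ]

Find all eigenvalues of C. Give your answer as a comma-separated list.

Compute the characteristic polynomial p(s) = det(sI - C).
Expanding the 3×3 determinant: p(s) = s^3 - 8s^2 - 5s + 84.
Rational-root test: s = 4 gives p(4) = 0.
Dividing by (s - 4) leaves s^2 - 4s - 21.
The quadratic factors as (s + 3)·(s - 7).
Eigenvalues: -3, 4, 7.

-3, 4, 7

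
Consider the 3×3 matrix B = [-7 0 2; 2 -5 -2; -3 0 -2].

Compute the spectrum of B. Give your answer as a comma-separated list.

-5, -5, -4

Set up det(tI - B) = 0.
Expanding the 3×3 determinant: p(t) = t^3 + 14t^2 + 65t + 100.
Try t = -4: p(-4) = 0, so -4 is a root.
Factor out (t + 4): p(t) = (t + 4)·(t^2 + 10t + 25).
The quadratic factor is (t + 5)^2.
Eigenvalues: -5, -5, -4.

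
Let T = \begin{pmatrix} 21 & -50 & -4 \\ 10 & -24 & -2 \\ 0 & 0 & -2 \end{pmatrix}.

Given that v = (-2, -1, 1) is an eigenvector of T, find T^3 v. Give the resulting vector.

(16, 8, -8)

First find the eigenvalue: Tv = (4, 2, -2) = -2·(-2, -1, 1), so λ = -2.
Then T^3 v = λ^3·v = (-2)^3·(-2, -1, 1) = -8·(-2, -1, 1) = (16, 8, -8).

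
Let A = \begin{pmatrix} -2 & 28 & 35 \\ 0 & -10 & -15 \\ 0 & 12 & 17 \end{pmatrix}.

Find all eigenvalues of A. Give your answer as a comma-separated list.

-2, 2, 5

Set up det(λI - A) = 0.
Expanding along the first row, p(λ) = λ^3 - 5λ^2 - 4λ + 20.
Since p(-2) = 0, λ = -2 is a root.
Factor out (λ + 2): p(λ) = (λ + 2)·(λ^2 - 7λ + 10).
The quadratic factors as (λ - 2)·(λ - 5).
Eigenvalues: -2, 2, 5.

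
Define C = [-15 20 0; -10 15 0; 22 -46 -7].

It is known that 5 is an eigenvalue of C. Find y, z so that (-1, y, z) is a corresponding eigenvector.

We need (C - 5I)v = 0.
C - 5I = [[-20, 20, 0], [-10, 10, 0], [22, -46, -12]].
Row 1: (-20)·-1 + (20)·y + (0)·z = 0
Row 2: (-10)·-1 + (10)·y + (0)·z = 0
Row 3: (22)·-1 + (-46)·y + (-12)·z = 0
Solving gives y = -1, z = 2.
Check: C·(-1, -1, 2) = (-5, -5, 10) = 5·(-1, -1, 2).

-1, 2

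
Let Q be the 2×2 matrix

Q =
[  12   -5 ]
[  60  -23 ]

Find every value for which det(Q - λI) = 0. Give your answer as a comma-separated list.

det(Q - lambda·I) = (12 - lambda)(-23 - lambda) - (-5)·(60) = lambda^2 + 11·lambda + 24.
This factors as (lambda + 8)·(lambda + 3) = 0.
Eigenvalues: -8, -3.

-8, -3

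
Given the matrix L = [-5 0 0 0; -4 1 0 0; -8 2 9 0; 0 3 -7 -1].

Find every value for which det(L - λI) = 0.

L is lower triangular, so its eigenvalues are the diagonal entries.
Diagonal: -5, 1, 9, -1.

-5, -1, 1, 9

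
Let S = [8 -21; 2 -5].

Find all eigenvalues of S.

1, 2

det(S - tI) = (8 - t)(-5 - t) - (-21)·(2) = t^2 - 3t + 2.
This factors as (t - 1)·(t - 2) = 0.
Eigenvalues: 1, 2.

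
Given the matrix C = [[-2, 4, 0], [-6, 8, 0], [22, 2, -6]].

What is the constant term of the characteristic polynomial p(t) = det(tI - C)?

p(0) = det(0·I − C) = det(−C) = (−1)^3·det(C).
det(C) = -48, so p(0) = 48.

48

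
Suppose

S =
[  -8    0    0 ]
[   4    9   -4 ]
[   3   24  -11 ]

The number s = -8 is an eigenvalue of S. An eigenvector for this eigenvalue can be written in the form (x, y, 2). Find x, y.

We need (S + 8I)v = 0.
S + 8I = [[0, 0, 0], [4, 17, -4], [3, 24, -3]].
Row 1: (0)·x + (0)·y + (0)·2 = 0
Row 2: (4)·x + (17)·y + (-4)·2 = 0
Row 3: (3)·x + (24)·y + (-3)·2 = 0
Solving gives x = 2, y = 0.
Check: S·(2, 0, 2) = (-16, 0, -16) = -8·(2, 0, 2).

2, 0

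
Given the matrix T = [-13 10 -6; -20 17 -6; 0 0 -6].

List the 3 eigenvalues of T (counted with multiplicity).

-6, -3, 7

Set up det(λI - T) = 0.
Cofactor expansion gives p(λ) = λ^3 + 2λ^2 - 45λ - 126.
Try λ = -3: p(-3) = 0, so -3 is a root.
Dividing by (λ + 3) leaves λ^2 - λ - 42.
The quadratic factors as (λ + 6)·(λ - 7).
Eigenvalues: -6, -3, 7.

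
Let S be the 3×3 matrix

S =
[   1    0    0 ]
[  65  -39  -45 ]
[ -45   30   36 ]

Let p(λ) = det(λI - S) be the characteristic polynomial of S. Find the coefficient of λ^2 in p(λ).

2

The coefficient of λ^2 of det(λI - S) is −trace(S).
trace(S) = (1) + (-39) + (36) = -2, so the coefficient is 2.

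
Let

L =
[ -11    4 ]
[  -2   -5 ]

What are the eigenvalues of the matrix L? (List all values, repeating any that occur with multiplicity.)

det(L - lambda·I) = (-11 - lambda)(-5 - lambda) - (4)·(-2) = lambda^2 + 16·lambda + 63.
This factors as (lambda + 9)·(lambda + 7) = 0.
Eigenvalues: -9, -7.

-9, -7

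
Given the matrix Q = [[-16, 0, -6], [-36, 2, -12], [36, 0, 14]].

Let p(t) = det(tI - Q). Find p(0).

16

p(0) = det(0·I − Q) = det(−Q) = (−1)^3·det(Q).
det(Q) = -16, so p(0) = 16.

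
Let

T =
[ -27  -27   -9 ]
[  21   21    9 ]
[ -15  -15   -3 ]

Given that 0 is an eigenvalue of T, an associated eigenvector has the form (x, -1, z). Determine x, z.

1, 0

We need (T)v = 0.
T = [[-27, -27, -9], [21, 21, 9], [-15, -15, -3]].
Row 1: (-27)·x + (-27)·-1 + (-9)·z = 0
Row 2: (21)·x + (21)·-1 + (9)·z = 0
Row 3: (-15)·x + (-15)·-1 + (-3)·z = 0
Solving gives x = 1, z = 0.
Check: T·(1, -1, 0) = (0, 0, 0) = 0·(1, -1, 0).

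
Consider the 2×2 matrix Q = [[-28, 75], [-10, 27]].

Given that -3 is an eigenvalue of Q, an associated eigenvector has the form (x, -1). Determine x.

-3

We need (Q + 3I)v = 0.
Q + 3I = [[-25, 75], [-10, 30]].
Row 1: (-25)·x + (75)·-1 = 0
Row 2: (-10)·x + (30)·-1 = 0
Solving gives x = -3.
Check: Q·(-3, -1) = (9, 3) = -3·(-3, -1).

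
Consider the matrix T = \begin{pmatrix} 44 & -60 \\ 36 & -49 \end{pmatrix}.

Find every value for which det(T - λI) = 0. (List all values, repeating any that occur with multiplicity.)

-4, -1

det(T - λI) = (44 - λ)(-49 - λ) - (-60)·(36) = λ^2 + 5λ + 4.
This factors as (λ + 4)·(λ + 1) = 0.
Eigenvalues: -4, -1.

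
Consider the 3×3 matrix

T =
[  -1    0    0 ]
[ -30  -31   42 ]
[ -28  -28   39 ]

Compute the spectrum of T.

The characteristic polynomial is p(s) = det(sI - T).
Expanding the 3×3 determinant: p(s) = s^3 - 7s^2 - 41s - 33.
Since p(-3) = 0, s = -3 is a root.
Dividing by (s + 3) leaves s^2 - 10s - 11.
The quadratic factors as (s + 1)·(s - 11).
Eigenvalues: -3, -1, 11.

-3, -1, 11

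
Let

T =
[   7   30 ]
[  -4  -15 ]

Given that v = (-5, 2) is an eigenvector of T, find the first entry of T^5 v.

15625

First find the eigenvalue: Tv = (25, -10) = -5·(-5, 2), so λ = -5.
Then T^5 v = λ^5·v = (-5)^5·(-5, 2) = -3125·(-5, 2) = (15625, -6250).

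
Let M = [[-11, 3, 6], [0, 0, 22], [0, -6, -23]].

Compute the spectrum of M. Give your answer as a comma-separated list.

-12, -11, -11

Compute the characteristic polynomial p(μ) = det(μI - M).
Expanding the 3×3 determinant: p(μ) = μ^3 + 34μ^2 + 385μ + 1452.
Try μ = -11: p(-11) = 0, so -11 is a root.
Dividing by (μ + 11) leaves μ^2 + 23μ + 132.
The quadratic factors as (μ + 12)·(μ + 11).
Eigenvalues: -12, -11, -11.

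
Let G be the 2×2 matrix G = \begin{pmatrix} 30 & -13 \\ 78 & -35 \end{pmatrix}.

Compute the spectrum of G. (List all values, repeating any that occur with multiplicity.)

-9, 4

det(G - λI) = (30 - λ)(-35 - λ) - (-13)·(78) = λ^2 + 5λ - 36.
This factors as (λ + 9)·(λ - 4) = 0.
Eigenvalues: -9, 4.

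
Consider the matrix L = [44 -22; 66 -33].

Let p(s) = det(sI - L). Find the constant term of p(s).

p(s) = s^2 - 11s.
The constant term is 0.

0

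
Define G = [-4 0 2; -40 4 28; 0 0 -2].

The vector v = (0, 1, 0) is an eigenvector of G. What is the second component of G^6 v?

First find the eigenvalue: Gv = (0, 4, 0) = 4·(0, 1, 0), so λ = 4.
Then G^6 v = λ^6·v = 4^6·(0, 1, 0) = 4096·(0, 1, 0) = (0, 4096, 0).

4096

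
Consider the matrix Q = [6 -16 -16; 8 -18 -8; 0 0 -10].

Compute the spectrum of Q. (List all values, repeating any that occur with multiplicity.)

The characteristic polynomial is p(lambda) = det(lambda·I - Q).
Cofactor expansion gives p(lambda) = lambda^3 + 22·lambda^2 + 140·lambda + 200.
Rational-root test: lambda = -10 gives p(-10) = 0.
Factor out (lambda + 10): p(lambda) = (lambda + 10)·(lambda^2 + 12·lambda + 20).
The quadratic factors as (lambda + 10)·(lambda + 2).
Eigenvalues: -10, -10, -2.

-10, -10, -2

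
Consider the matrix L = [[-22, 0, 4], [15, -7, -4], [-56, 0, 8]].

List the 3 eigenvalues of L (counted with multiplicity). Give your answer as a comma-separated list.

Compute the characteristic polynomial p(s) = det(sI - L).
Expanding the 3×3 determinant: p(s) = s^3 + 21s^2 + 146s + 336.
Try s = -7: p(-7) = 0, so -7 is a root.
Factor out (s + 7): p(s) = (s + 7)·(s^2 + 14s + 48).
The quadratic factors as (s + 8)·(s + 6).
Eigenvalues: -8, -7, -6.

-8, -7, -6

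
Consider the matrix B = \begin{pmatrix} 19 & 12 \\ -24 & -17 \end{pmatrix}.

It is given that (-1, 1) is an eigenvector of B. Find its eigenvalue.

7

Compute Bv: B·(-1, 1) = (-7, 7).
Since Bv = λv, compare component 1: -7 = λ·-1, so λ = 7.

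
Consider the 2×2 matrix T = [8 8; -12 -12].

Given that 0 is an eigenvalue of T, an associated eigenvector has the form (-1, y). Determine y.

We need (T)v = 0.
T = [[8, 8], [-12, -12]].
Row 1: (8)·-1 + (8)·y = 0
Row 2: (-12)·-1 + (-12)·y = 0
Solving gives y = 1.
Check: T·(-1, 1) = (0, 0) = 0·(-1, 1).

1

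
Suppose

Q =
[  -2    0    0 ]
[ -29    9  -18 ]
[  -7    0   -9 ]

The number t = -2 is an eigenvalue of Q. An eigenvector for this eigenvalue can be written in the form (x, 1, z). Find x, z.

1, -1

We need (Q + 2I)v = 0.
Q + 2I = [[0, 0, 0], [-29, 11, -18], [-7, 0, -7]].
Row 1: (0)·x + (0)·1 + (0)·z = 0
Row 2: (-29)·x + (11)·1 + (-18)·z = 0
Row 3: (-7)·x + (0)·1 + (-7)·z = 0
Solving gives x = 1, z = -1.
Check: Q·(1, 1, -1) = (-2, -2, 2) = -2·(1, 1, -1).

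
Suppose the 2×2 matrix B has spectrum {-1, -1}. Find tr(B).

trace(B) is the sum of the eigenvalues: (-1) + (-1) = -2.

-2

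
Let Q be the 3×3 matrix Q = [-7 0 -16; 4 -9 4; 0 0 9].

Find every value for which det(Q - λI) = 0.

-9, -7, 9

The characteristic polynomial is p(μ) = det(μI - Q).
Expanding the 3×3 determinant: p(μ) = μ^3 + 7μ^2 - 81μ - 567.
Try μ = -7: p(-7) = 0, so -7 is a root.
Factor out (μ + 7): p(μ) = (μ + 7)·(μ^2 - 81).
The quadratic factors as (μ + 9)·(μ - 9).
Eigenvalues: -9, -7, 9.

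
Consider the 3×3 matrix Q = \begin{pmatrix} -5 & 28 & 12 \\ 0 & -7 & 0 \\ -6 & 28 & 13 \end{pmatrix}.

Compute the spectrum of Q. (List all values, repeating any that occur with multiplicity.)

-7, 1, 7

Compute the characteristic polynomial p(s) = det(sI - Q).
Expanding along the first row, p(s) = s^3 - s^2 - 49s + 49.
Try s = -7: p(-7) = 0, so -7 is a root.
Dividing by (s + 7) leaves s^2 - 8s + 7.
The quadratic factors as (s - 1)·(s - 7).
Eigenvalues: -7, 1, 7.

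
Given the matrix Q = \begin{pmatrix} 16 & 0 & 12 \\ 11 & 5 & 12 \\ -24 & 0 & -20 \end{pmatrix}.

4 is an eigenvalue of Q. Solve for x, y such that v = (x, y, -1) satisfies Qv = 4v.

We need (Q - 4I)v = 0.
Q - 4I = [[12, 0, 12], [11, 1, 12], [-24, 0, -24]].
Row 1: (12)·x + (0)·y + (12)·-1 = 0
Row 2: (11)·x + (1)·y + (12)·-1 = 0
Row 3: (-24)·x + (0)·y + (-24)·-1 = 0
Solving gives x = 1, y = 1.
Check: Q·(1, 1, -1) = (4, 4, -4) = 4·(1, 1, -1).

1, 1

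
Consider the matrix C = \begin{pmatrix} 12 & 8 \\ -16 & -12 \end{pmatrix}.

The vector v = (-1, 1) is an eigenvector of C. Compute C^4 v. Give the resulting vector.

First find the eigenvalue: Cv = (-4, 4) = 4·(-1, 1), so λ = 4.
Then C^4 v = λ^4·v = 4^4·(-1, 1) = 256·(-1, 1) = (-256, 256).

(-256, 256)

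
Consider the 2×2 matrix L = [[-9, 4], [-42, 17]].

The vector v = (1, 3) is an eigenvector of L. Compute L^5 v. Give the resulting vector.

(243, 729)

First find the eigenvalue: Lv = (3, 9) = 3·(1, 3), so λ = 3.
Then L^5 v = λ^5·v = 3^5·(1, 3) = 243·(1, 3) = (243, 729).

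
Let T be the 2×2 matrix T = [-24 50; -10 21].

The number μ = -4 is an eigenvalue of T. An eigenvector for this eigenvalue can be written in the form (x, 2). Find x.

We need (T + 4I)v = 0.
T + 4I = [[-20, 50], [-10, 25]].
Row 1: (-20)·x + (50)·2 = 0
Row 2: (-10)·x + (25)·2 = 0
Solving gives x = 5.
Check: T·(5, 2) = (-20, -8) = -4·(5, 2).

5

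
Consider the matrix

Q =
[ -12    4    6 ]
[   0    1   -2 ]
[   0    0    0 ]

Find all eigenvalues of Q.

-12, 0, 1

Q is upper triangular, so its eigenvalues are the diagonal entries.
Diagonal: -12, 1, 0.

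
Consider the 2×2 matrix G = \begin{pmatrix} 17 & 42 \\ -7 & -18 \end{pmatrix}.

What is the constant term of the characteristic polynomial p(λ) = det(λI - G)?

-12

p(0) = det(0·I − G) = det(−G) = (−1)^2·det(G).
det(G) = -12, so p(0) = -12.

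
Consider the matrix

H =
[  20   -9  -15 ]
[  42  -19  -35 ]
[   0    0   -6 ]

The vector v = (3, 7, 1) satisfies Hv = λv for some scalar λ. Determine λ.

Compute Hv: H·(3, 7, 1) = (-18, -42, -6).
Since Hv = λv, compare component 1: -18 = λ·3, so λ = -6.

-6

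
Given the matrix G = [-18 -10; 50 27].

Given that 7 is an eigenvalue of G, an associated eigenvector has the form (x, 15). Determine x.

We need (G - 7I)v = 0.
G - 7I = [[-25, -10], [50, 20]].
Row 1: (-25)·x + (-10)·15 = 0
Row 2: (50)·x + (20)·15 = 0
Solving gives x = -6.
Check: G·(-6, 15) = (-42, 105) = 7·(-6, 15).

-6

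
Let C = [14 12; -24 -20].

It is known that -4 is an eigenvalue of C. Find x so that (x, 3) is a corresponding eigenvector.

We need (C + 4I)v = 0.
C + 4I = [[18, 12], [-24, -16]].
Row 1: (18)·x + (12)·3 = 0
Row 2: (-24)·x + (-16)·3 = 0
Solving gives x = -2.
Check: C·(-2, 3) = (8, -12) = -4·(-2, 3).

-2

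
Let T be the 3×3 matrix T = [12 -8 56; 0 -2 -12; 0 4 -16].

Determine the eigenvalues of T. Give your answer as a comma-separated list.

-10, -8, 12

Set up det(tI - T) = 0.
Expanding along the first row, p(t) = t^3 + 6t^2 - 136t - 960.
Try t = -10: p(-10) = 0, so -10 is a root.
Factor out (t + 10): p(t) = (t + 10)·(t^2 - 4t - 96).
The quadratic factors as (t + 8)·(t - 12).
Eigenvalues: -10, -8, 12.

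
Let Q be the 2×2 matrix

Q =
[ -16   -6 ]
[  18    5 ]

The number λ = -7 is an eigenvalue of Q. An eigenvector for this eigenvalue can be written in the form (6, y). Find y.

We need (Q + 7I)v = 0.
Q + 7I = [[-9, -6], [18, 12]].
Row 1: (-9)·6 + (-6)·y = 0
Row 2: (18)·6 + (12)·y = 0
Solving gives y = -9.
Check: Q·(6, -9) = (-42, 63) = -7·(6, -9).

-9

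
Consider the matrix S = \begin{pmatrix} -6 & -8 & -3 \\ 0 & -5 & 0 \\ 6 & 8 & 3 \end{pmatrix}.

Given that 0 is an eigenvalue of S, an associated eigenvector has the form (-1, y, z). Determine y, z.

We need (S)v = 0.
S = [[-6, -8, -3], [0, -5, 0], [6, 8, 3]].
Row 1: (-6)·-1 + (-8)·y + (-3)·z = 0
Row 2: (0)·-1 + (-5)·y + (0)·z = 0
Row 3: (6)·-1 + (8)·y + (3)·z = 0
Solving gives y = 0, z = 2.
Check: S·(-1, 0, 2) = (0, 0, 0) = 0·(-1, 0, 2).

0, 2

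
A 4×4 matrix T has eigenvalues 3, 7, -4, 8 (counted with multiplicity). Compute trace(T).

14

trace(T) is the sum of the eigenvalues: (3) + (7) + (-4) + (8) = 14.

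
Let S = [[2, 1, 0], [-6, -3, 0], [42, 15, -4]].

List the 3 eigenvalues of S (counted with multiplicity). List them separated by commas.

-4, -1, 0

Compute the characteristic polynomial p(lambda) = det(lambda·I - S).
Cofactor expansion gives p(lambda) = lambda^3 + 5·lambda^2 + 4·lambda.
Since p(-4) = 0, lambda = -4 is a root.
Dividing by (lambda + 4) leaves lambda^2 + lambda.
The quadratic factors as (lambda + 1)·lambda.
Eigenvalues: -4, -1, 0.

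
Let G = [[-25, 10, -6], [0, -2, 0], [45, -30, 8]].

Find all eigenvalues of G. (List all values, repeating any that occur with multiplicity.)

-10, -7, -2

The characteristic polynomial is p(lambda) = det(lambda·I - G).
Expanding the 3×3 determinant: p(lambda) = lambda^3 + 19·lambda^2 + 104·lambda + 140.
Try lambda = -7: p(-7) = 0, so -7 is a root.
Dividing by (lambda + 7) leaves lambda^2 + 12·lambda + 20.
The quadratic factors as (lambda + 10)·(lambda + 2).
Eigenvalues: -10, -7, -2.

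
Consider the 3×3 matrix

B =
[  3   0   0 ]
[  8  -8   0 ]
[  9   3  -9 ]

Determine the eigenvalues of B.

-9, -8, 3

B is lower triangular, so its eigenvalues are the diagonal entries.
Diagonal: 3, -8, -9.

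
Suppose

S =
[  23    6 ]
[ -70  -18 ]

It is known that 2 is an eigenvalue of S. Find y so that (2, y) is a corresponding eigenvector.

-7

We need (S - 2I)v = 0.
S - 2I = [[21, 6], [-70, -20]].
Row 1: (21)·2 + (6)·y = 0
Row 2: (-70)·2 + (-20)·y = 0
Solving gives y = -7.
Check: S·(2, -7) = (4, -14) = 2·(2, -7).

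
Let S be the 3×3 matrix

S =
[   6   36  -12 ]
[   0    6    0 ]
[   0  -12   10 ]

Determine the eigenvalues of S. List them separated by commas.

Compute the characteristic polynomial p(t) = det(tI - S).
Cofactor expansion gives p(t) = t^3 - 22t^2 + 156t - 360.
Since p(6) = 0, t = 6 is a root.
Dividing by (t - 6) leaves t^2 - 16t + 60.
The quadratic factors as (t - 6)·(t - 10).
Eigenvalues: 6, 6, 10.

6, 6, 10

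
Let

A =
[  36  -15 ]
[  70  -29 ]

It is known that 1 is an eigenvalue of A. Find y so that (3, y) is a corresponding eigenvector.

7

We need (A - 1I)v = 0.
A - 1I = [[35, -15], [70, -30]].
Row 1: (35)·3 + (-15)·y = 0
Row 2: (70)·3 + (-30)·y = 0
Solving gives y = 7.
Check: A·(3, 7) = (3, 7) = 1·(3, 7).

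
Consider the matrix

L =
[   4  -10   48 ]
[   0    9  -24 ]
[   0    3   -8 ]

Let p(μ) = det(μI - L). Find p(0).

0

p(0) = det(0·I − L) = det(−L) = (−1)^3·det(L).
det(L) = 0, so p(0) = 0.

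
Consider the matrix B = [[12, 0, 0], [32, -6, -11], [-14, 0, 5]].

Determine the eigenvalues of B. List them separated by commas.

Set up det(λI - B) = 0.
Expanding the 3×3 determinant: p(λ) = λ^3 - 11λ^2 - 42λ + 360.
Rational-root test: λ = -6 gives p(-6) = 0.
Dividing by (λ + 6) leaves λ^2 - 17λ + 60.
The quadratic factors as (λ - 5)·(λ - 12).
Eigenvalues: -6, 5, 12.

-6, 5, 12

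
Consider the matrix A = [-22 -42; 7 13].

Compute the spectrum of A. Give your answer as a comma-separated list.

-8, -1

det(A - rI) = (-22 - r)(13 - r) - (-42)·(7) = r^2 + 9r + 8.
This factors as (r + 8)·(r + 1) = 0.
Eigenvalues: -8, -1.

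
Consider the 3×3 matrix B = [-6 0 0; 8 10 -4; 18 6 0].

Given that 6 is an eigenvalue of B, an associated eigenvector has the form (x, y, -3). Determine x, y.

0, -3

We need (B - 6I)v = 0.
B - 6I = [[-12, 0, 0], [8, 4, -4], [18, 6, -6]].
Row 1: (-12)·x + (0)·y + (0)·-3 = 0
Row 2: (8)·x + (4)·y + (-4)·-3 = 0
Row 3: (18)·x + (6)·y + (-6)·-3 = 0
Solving gives x = 0, y = -3.
Check: B·(0, -3, -3) = (0, -18, -18) = 6·(0, -3, -3).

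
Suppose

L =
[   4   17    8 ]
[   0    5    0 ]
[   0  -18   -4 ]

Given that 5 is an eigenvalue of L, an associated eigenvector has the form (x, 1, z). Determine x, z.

We need (L - 5I)v = 0.
L - 5I = [[-1, 17, 8], [0, 0, 0], [0, -18, -9]].
Row 1: (-1)·x + (17)·1 + (8)·z = 0
Row 2: (0)·x + (0)·1 + (0)·z = 0
Row 3: (0)·x + (-18)·1 + (-9)·z = 0
Solving gives x = 1, z = -2.
Check: L·(1, 1, -2) = (5, 5, -10) = 5·(1, 1, -2).

1, -2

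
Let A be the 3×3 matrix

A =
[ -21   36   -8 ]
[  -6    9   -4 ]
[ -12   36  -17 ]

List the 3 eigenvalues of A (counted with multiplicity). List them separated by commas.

Compute the characteristic polynomial p(t) = det(tI - A).
Expanding the 3×3 determinant: p(t) = t^3 + 29t^2 + 279t + 891.
Rational-root test: t = -11 gives p(-11) = 0.
Factor out (t + 11): p(t) = (t + 11)·(t^2 + 18t + 81).
The quadratic factor is (t + 9)^2.
Eigenvalues: -11, -9, -9.

-11, -9, -9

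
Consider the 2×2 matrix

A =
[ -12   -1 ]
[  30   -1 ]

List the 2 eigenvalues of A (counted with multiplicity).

-7, -6

det(A - sI) = (-12 - s)(-1 - s) - (-1)·(30) = s^2 + 13s + 42.
This factors as (s + 7)·(s + 6) = 0.
Eigenvalues: -7, -6.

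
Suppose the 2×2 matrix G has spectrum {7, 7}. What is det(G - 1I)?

If G has eigenvalues 7, 7, then G - 1I has eigenvalues 6, 6.
det(G - 1I) = (6) · (6) = 36.

36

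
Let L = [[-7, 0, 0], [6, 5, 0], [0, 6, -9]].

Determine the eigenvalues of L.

-9, -7, 5

L is lower triangular, so its eigenvalues are the diagonal entries.
Diagonal: -7, 5, -9.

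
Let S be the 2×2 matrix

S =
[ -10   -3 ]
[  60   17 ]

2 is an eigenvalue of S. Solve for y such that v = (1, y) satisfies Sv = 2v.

We need (S - 2I)v = 0.
S - 2I = [[-12, -3], [60, 15]].
Row 1: (-12)·1 + (-3)·y = 0
Row 2: (60)·1 + (15)·y = 0
Solving gives y = -4.
Check: S·(1, -4) = (2, -8) = 2·(1, -4).

-4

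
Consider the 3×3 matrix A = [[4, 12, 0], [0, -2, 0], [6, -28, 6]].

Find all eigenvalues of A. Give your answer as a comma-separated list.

The characteristic polynomial is p(r) = det(rI - A).
Cofactor expansion gives p(r) = r^3 - 8r^2 + 4r + 48.
Since p(6) = 0, r = 6 is a root.
Factor out (r - 6): p(r) = (r - 6)·(r^2 - 2r - 8).
The quadratic factors as (r + 2)·(r - 4).
Eigenvalues: -2, 4, 6.

-2, 4, 6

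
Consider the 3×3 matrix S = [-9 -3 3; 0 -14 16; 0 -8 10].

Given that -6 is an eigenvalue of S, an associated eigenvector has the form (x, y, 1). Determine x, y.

-1, 2

We need (S + 6I)v = 0.
S + 6I = [[-3, -3, 3], [0, -8, 16], [0, -8, 16]].
Row 1: (-3)·x + (-3)·y + (3)·1 = 0
Row 2: (0)·x + (-8)·y + (16)·1 = 0
Row 3: (0)·x + (-8)·y + (16)·1 = 0
Solving gives x = -1, y = 2.
Check: S·(-1, 2, 1) = (6, -12, -6) = -6·(-1, 2, 1).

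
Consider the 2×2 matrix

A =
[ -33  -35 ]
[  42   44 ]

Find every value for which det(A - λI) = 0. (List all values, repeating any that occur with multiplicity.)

2, 9

det(A - λI) = (-33 - λ)(44 - λ) - (-35)·(42) = λ^2 - 11λ + 18.
This factors as (λ - 2)·(λ - 9) = 0.
Eigenvalues: 2, 9.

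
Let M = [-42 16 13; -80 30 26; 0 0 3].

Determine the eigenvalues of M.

Set up det(lambda·I - M) = 0.
Expanding the 3×3 determinant: p(lambda) = lambda^3 + 9·lambda^2 - 16·lambda - 60.
Rational-root test: lambda = 3 gives p(3) = 0.
Dividing by (lambda - 3) leaves lambda^2 + 12·lambda + 20.
The quadratic factors as (lambda + 10)·(lambda + 2).
Eigenvalues: -10, -2, 3.

-10, -2, 3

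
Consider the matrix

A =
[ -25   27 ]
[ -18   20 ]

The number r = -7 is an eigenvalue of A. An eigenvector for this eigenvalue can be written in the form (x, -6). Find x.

-9

We need (A + 7I)v = 0.
A + 7I = [[-18, 27], [-18, 27]].
Row 1: (-18)·x + (27)·-6 = 0
Row 2: (-18)·x + (27)·-6 = 0
Solving gives x = -9.
Check: A·(-9, -6) = (63, 42) = -7·(-9, -6).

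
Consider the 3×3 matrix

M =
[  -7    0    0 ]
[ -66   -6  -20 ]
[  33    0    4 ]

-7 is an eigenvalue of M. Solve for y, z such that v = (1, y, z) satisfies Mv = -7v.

6, -3

We need (M + 7I)v = 0.
M + 7I = [[0, 0, 0], [-66, 1, -20], [33, 0, 11]].
Row 1: (0)·1 + (0)·y + (0)·z = 0
Row 2: (-66)·1 + (1)·y + (-20)·z = 0
Row 3: (33)·1 + (0)·y + (11)·z = 0
Solving gives y = 6, z = -3.
Check: M·(1, 6, -3) = (-7, -42, 21) = -7·(1, 6, -3).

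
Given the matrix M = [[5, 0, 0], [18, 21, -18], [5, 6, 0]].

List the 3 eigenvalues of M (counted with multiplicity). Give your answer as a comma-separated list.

5, 9, 12

Compute the characteristic polynomial p(λ) = det(λI - M).
Expanding along the first row, p(λ) = λ^3 - 26λ^2 + 213λ - 540.
Since p(9) = 0, λ = 9 is a root.
Factor out (λ - 9): p(λ) = (λ - 9)·(λ^2 - 17λ + 60).
The quadratic factors as (λ - 5)·(λ - 12).
Eigenvalues: 5, 9, 12.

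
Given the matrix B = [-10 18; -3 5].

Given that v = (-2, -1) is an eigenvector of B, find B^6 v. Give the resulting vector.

First find the eigenvalue: Bv = (2, 1) = -1·(-2, -1), so λ = -1.
Then B^6 v = λ^6·v = (-1)^6·(-2, -1) = 1·(-2, -1) = (-2, -1).

(-2, -1)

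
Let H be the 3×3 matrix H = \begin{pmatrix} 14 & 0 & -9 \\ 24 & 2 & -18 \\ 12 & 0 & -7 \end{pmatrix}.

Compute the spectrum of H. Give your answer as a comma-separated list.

Compute the characteristic polynomial p(λ) = det(λI - H).
Expanding the 3×3 determinant: p(λ) = λ^3 - 9λ^2 + 24λ - 20.
Try λ = 5: p(5) = 0, so 5 is a root.
Factor out (λ - 5): p(λ) = (λ - 5)·(λ^2 - 4λ + 4).
The quadratic factor is (λ - 2)^2.
Eigenvalues: 2, 2, 5.

2, 2, 5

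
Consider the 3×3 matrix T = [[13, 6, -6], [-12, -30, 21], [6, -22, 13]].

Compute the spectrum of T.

-9, 1, 4

The characteristic polynomial is p(μ) = det(μI - T).
Cofactor expansion gives p(μ) = μ^3 + 4μ^2 - 41μ + 36.
Rational-root test: μ = -9 gives p(-9) = 0.
Factor out (μ + 9): p(μ) = (μ + 9)·(μ^2 - 5μ + 4).
The quadratic factors as (μ - 1)·(μ - 4).
Eigenvalues: -9, 1, 4.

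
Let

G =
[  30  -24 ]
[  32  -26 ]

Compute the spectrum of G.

-2, 6

det(G - sI) = (30 - s)(-26 - s) - (-24)·(32) = s^2 - 4s - 12.
This factors as (s + 2)·(s - 6) = 0.
Eigenvalues: -2, 6.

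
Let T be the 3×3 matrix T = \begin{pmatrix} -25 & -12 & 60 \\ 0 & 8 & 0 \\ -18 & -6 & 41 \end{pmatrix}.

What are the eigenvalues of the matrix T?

5, 8, 11

The characteristic polynomial is p(t) = det(tI - T).
Expanding the 3×3 determinant: p(t) = t^3 - 24t^2 + 183t - 440.
Rational-root test: t = 11 gives p(11) = 0.
Factor out (t - 11): p(t) = (t - 11)·(t^2 - 13t + 40).
The quadratic factors as (t - 5)·(t - 8).
Eigenvalues: 5, 8, 11.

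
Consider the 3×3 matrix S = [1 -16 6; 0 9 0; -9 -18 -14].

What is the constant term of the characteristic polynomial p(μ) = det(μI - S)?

-360

p(0) = det(0·I − S) = det(−S) = (−1)^3·det(S).
det(S) = 360, so p(0) = -360.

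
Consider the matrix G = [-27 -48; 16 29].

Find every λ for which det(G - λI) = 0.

det(G - rI) = (-27 - r)(29 - r) - (-48)·(16) = r^2 - 2r - 15.
This factors as (r + 3)·(r - 5) = 0.
Eigenvalues: -3, 5.

-3, 5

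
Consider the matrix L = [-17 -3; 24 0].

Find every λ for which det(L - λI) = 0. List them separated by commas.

det(L - rI) = (-17 - r)(0 - r) - (-3)·(24) = r^2 + 17r + 72.
This factors as (r + 9)·(r + 8) = 0.
Eigenvalues: -9, -8.

-9, -8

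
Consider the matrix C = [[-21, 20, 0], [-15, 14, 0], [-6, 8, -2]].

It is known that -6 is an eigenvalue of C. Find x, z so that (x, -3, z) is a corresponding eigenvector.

We need (C + 6I)v = 0.
C + 6I = [[-15, 20, 0], [-15, 20, 0], [-6, 8, 4]].
Row 1: (-15)·x + (20)·-3 + (0)·z = 0
Row 2: (-15)·x + (20)·-3 + (0)·z = 0
Row 3: (-6)·x + (8)·-3 + (4)·z = 0
Solving gives x = -4, z = 0.
Check: C·(-4, -3, 0) = (24, 18, 0) = -6·(-4, -3, 0).

-4, 0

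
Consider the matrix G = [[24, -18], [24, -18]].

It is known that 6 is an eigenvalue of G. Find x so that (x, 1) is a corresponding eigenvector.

1

We need (G - 6I)v = 0.
G - 6I = [[18, -18], [24, -24]].
Row 1: (18)·x + (-18)·1 = 0
Row 2: (24)·x + (-24)·1 = 0
Solving gives x = 1.
Check: G·(1, 1) = (6, 6) = 6·(1, 1).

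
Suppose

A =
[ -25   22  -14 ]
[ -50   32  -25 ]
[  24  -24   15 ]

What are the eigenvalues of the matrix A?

3, 7, 12

Compute the characteristic polynomial p(λ) = det(λI - A).
Expanding along the first row, p(λ) = λ^3 - 22λ^2 + 141λ - 252.
Rational-root test: λ = 12 gives p(12) = 0.
Factor out (λ - 12): p(λ) = (λ - 12)·(λ^2 - 10λ + 21).
The quadratic factors as (λ - 3)·(λ - 7).
Eigenvalues: 3, 7, 12.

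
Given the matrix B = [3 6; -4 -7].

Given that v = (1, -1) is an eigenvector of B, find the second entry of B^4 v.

-81

First find the eigenvalue: Bv = (-3, 3) = -3·(1, -1), so λ = -3.
Then B^4 v = λ^4·v = (-3)^4·(1, -1) = 81·(1, -1) = (81, -81).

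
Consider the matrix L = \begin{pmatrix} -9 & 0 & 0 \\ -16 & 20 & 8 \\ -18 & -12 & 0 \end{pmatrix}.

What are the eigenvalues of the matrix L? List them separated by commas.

Set up det(μI - L) = 0.
Expanding the 3×3 determinant: p(μ) = μ^3 - 11μ^2 - 84μ + 864.
Since p(8) = 0, μ = 8 is a root.
Dividing by (μ - 8) leaves μ^2 - 3μ - 108.
The quadratic factors as (μ + 9)·(μ - 12).
Eigenvalues: -9, 8, 12.

-9, 8, 12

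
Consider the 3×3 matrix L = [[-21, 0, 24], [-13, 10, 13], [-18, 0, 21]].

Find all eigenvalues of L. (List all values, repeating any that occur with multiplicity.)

-3, 3, 10

The characteristic polynomial is p(μ) = det(μI - L).
Expanding the 3×3 determinant: p(μ) = μ^3 - 10μ^2 - 9μ + 90.
Rational-root test: μ = 10 gives p(10) = 0.
Factor out (μ - 10): p(μ) = (μ - 10)·(μ^2 - 9).
The quadratic factors as (μ + 3)·(μ - 3).
Eigenvalues: -3, 3, 10.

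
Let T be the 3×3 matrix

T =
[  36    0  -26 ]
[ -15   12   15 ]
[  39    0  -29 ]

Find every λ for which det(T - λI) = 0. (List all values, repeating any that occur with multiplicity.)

Compute the characteristic polynomial p(s) = det(sI - T).
Expanding along the first row, p(s) = s^3 - 19s^2 + 54s + 360.
Try s = 12: p(12) = 0, so 12 is a root.
Factor out (s - 12): p(s) = (s - 12)·(s^2 - 7s - 30).
The quadratic factors as (s + 3)·(s - 10).
Eigenvalues: -3, 10, 12.

-3, 10, 12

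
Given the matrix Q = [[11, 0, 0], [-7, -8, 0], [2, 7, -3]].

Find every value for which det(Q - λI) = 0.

Q is lower triangular, so its eigenvalues are the diagonal entries.
Diagonal: 11, -8, -3.

-8, -3, 11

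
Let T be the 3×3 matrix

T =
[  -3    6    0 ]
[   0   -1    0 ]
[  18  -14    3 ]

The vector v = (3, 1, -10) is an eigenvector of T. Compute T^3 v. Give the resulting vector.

First find the eigenvalue: Tv = (-3, -1, 10) = -1·(3, 1, -10), so λ = -1.
Then T^3 v = λ^3·v = (-1)^3·(3, 1, -10) = -1·(3, 1, -10) = (-3, -1, 10).

(-3, -1, 10)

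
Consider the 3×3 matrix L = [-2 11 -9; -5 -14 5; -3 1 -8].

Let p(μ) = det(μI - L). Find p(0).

396

p(0) = det(0·I − L) = det(−L) = (−1)^3·det(L).
det(L) = -396, so p(0) = 396.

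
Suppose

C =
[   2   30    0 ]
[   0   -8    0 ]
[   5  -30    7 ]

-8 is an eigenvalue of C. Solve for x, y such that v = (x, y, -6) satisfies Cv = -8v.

6, -2

We need (C + 8I)v = 0.
C + 8I = [[10, 30, 0], [0, 0, 0], [5, -30, 15]].
Row 1: (10)·x + (30)·y + (0)·-6 = 0
Row 2: (0)·x + (0)·y + (0)·-6 = 0
Row 3: (5)·x + (-30)·y + (15)·-6 = 0
Solving gives x = 6, y = -2.
Check: C·(6, -2, -6) = (-48, 16, 48) = -8·(6, -2, -6).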